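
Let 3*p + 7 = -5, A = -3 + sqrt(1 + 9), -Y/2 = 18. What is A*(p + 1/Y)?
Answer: 145/12 - 145*sqrt(10)/36 ≈ -0.65362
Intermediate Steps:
Y = -36 (Y = -2*18 = -36)
A = -3 + sqrt(10) ≈ 0.16228
p = -4 (p = -7/3 + (1/3)*(-5) = -7/3 - 5/3 = -4)
A*(p + 1/Y) = (-3 + sqrt(10))*(-4 + 1/(-36)) = (-3 + sqrt(10))*(-4 - 1/36) = (-3 + sqrt(10))*(-145/36) = 145/12 - 145*sqrt(10)/36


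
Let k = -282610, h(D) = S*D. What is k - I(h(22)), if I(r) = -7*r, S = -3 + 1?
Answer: -282918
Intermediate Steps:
S = -2
h(D) = -2*D
k - I(h(22)) = -282610 - (-7)*(-2*22) = -282610 - (-7)*(-44) = -282610 - 1*308 = -282610 - 308 = -282918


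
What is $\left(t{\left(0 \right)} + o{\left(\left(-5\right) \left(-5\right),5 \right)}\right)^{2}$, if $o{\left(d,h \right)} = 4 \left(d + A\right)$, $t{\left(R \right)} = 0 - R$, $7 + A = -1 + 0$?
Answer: $4624$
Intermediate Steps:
$A = -8$ ($A = -7 + \left(-1 + 0\right) = -7 - 1 = -8$)
$t{\left(R \right)} = - R$
$o{\left(d,h \right)} = -32 + 4 d$ ($o{\left(d,h \right)} = 4 \left(d - 8\right) = 4 \left(-8 + d\right) = -32 + 4 d$)
$\left(t{\left(0 \right)} + o{\left(\left(-5\right) \left(-5\right),5 \right)}\right)^{2} = \left(\left(-1\right) 0 - \left(32 - 4 \left(\left(-5\right) \left(-5\right)\right)\right)\right)^{2} = \left(0 + \left(-32 + 4 \cdot 25\right)\right)^{2} = \left(0 + \left(-32 + 100\right)\right)^{2} = \left(0 + 68\right)^{2} = 68^{2} = 4624$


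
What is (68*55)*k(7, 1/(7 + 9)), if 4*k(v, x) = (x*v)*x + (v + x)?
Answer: 1697025/256 ≈ 6629.0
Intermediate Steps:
k(v, x) = v/4 + x/4 + v*x²/4 (k(v, x) = ((x*v)*x + (v + x))/4 = ((v*x)*x + (v + x))/4 = (v*x² + (v + x))/4 = (v + x + v*x²)/4 = v/4 + x/4 + v*x²/4)
(68*55)*k(7, 1/(7 + 9)) = (68*55)*((¼)*7 + 1/(4*(7 + 9)) + (¼)*7*(1/(7 + 9))²) = 3740*(7/4 + (¼)/16 + (¼)*7*(1/16)²) = 3740*(7/4 + (¼)*(1/16) + (¼)*7*(1/16)²) = 3740*(7/4 + 1/64 + (¼)*7*(1/256)) = 3740*(7/4 + 1/64 + 7/1024) = 3740*(1815/1024) = 1697025/256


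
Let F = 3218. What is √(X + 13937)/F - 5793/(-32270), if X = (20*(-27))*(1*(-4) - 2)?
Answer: 5793/32270 + √17177/3218 ≈ 0.22024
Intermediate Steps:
X = 3240 (X = -540*(-4 - 2) = -540*(-6) = 3240)
√(X + 13937)/F - 5793/(-32270) = √(3240 + 13937)/3218 - 5793/(-32270) = √17177*(1/3218) - 5793*(-1/32270) = √17177/3218 + 5793/32270 = 5793/32270 + √17177/3218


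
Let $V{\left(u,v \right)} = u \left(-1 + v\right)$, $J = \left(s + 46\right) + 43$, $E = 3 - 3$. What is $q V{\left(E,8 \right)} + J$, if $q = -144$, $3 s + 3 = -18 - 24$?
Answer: $74$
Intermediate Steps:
$E = 0$
$s = -15$ ($s = -1 + \frac{-18 - 24}{3} = -1 + \frac{1}{3} \left(-42\right) = -1 - 14 = -15$)
$J = 74$ ($J = \left(-15 + 46\right) + 43 = 31 + 43 = 74$)
$q V{\left(E,8 \right)} + J = - 144 \cdot 0 \left(-1 + 8\right) + 74 = - 144 \cdot 0 \cdot 7 + 74 = \left(-144\right) 0 + 74 = 0 + 74 = 74$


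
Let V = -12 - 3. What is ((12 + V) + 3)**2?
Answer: 0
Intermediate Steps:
V = -15
((12 + V) + 3)**2 = ((12 - 15) + 3)**2 = (-3 + 3)**2 = 0**2 = 0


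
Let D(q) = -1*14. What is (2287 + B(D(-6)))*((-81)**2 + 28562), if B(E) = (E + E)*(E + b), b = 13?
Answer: 81309745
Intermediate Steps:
D(q) = -14
B(E) = 2*E*(13 + E) (B(E) = (E + E)*(E + 13) = (2*E)*(13 + E) = 2*E*(13 + E))
(2287 + B(D(-6)))*((-81)**2 + 28562) = (2287 + 2*(-14)*(13 - 14))*((-81)**2 + 28562) = (2287 + 2*(-14)*(-1))*(6561 + 28562) = (2287 + 28)*35123 = 2315*35123 = 81309745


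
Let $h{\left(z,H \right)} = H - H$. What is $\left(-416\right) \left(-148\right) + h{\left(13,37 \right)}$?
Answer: $61568$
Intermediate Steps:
$h{\left(z,H \right)} = 0$
$\left(-416\right) \left(-148\right) + h{\left(13,37 \right)} = \left(-416\right) \left(-148\right) + 0 = 61568 + 0 = 61568$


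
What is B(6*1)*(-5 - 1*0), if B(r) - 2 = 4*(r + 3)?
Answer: -190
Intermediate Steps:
B(r) = 14 + 4*r (B(r) = 2 + 4*(r + 3) = 2 + 4*(3 + r) = 2 + (12 + 4*r) = 14 + 4*r)
B(6*1)*(-5 - 1*0) = (14 + 4*(6*1))*(-5 - 1*0) = (14 + 4*6)*(-5 + 0) = (14 + 24)*(-5) = 38*(-5) = -190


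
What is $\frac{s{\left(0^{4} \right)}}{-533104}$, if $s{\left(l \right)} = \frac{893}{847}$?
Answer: $- \frac{893}{451539088} \approx -1.9777 \cdot 10^{-6}$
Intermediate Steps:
$s{\left(l \right)} = \frac{893}{847}$ ($s{\left(l \right)} = 893 \cdot \frac{1}{847} = \frac{893}{847}$)
$\frac{s{\left(0^{4} \right)}}{-533104} = \frac{893}{847 \left(-533104\right)} = \frac{893}{847} \left(- \frac{1}{533104}\right) = - \frac{893}{451539088}$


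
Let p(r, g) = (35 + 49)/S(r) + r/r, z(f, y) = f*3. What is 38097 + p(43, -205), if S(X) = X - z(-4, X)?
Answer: 2095474/55 ≈ 38100.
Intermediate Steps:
z(f, y) = 3*f
S(X) = 12 + X (S(X) = X - 3*(-4) = X - 1*(-12) = X + 12 = 12 + X)
p(r, g) = 1 + 84/(12 + r) (p(r, g) = (35 + 49)/(12 + r) + r/r = 84/(12 + r) + 1 = 1 + 84/(12 + r))
38097 + p(43, -205) = 38097 + (96 + 43)/(12 + 43) = 38097 + 139/55 = 2095474/55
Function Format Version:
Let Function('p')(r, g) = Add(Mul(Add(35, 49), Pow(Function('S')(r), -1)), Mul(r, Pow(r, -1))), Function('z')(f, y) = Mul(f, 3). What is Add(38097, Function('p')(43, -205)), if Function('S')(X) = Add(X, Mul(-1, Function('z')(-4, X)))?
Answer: Rational(2095474, 55) ≈ 38100.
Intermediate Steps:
Function('z')(f, y) = Mul(3, f)
Function('S')(X) = Add(12, X) (Function('S')(X) = Add(X, Mul(-1, Mul(3, -4))) = Add(X, Mul(-1, -12)) = Add(X, 12) = Add(12, X))
Function('p')(r, g) = Add(1, Mul(84, Pow(Add(12, r), -1))) (Function('p')(r, g) = Add(Mul(Add(35, 49), Pow(Add(12, r), -1)), Mul(r, Pow(r, -1))) = Add(Mul(84, Pow(Add(12, r), -1)), 1) = Add(1, Mul(84, Pow(Add(12, r), -1))))
Add(38097, Function('p')(43, -205)) = Add(38097, Mul(Pow(Add(12, 43), -1), Add(96, 43))) = Add(38097, Mul(Pow(55, -1), 139)) = Add(38097, Mul(Rational(1, 55), 139)) = Add(38097, Rational(139, 55)) = Rational(2095474, 55)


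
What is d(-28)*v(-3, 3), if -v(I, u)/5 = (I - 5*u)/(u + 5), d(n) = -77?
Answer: -3465/4 ≈ -866.25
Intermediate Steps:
v(I, u) = -5*(I - 5*u)/(5 + u) (v(I, u) = -5*(I - 5*u)/(u + 5) = -5*(I - 5*u)/(5 + u))
d(-28)*v(-3, 3) = -385*(-1*(-3) + 5*3)/(5 + 3) = -385*(3 + 15)/8 = -385*18/8 = -77*45/4 = -3465/4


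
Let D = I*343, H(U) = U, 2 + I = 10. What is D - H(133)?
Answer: 2611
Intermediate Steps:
I = 8 (I = -2 + 10 = 8)
D = 2744 (D = 8*343 = 2744)
D - H(133) = 2744 - 1*133 = 2744 - 133 = 2611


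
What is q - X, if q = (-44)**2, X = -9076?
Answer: 11012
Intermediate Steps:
q = 1936
q - X = 1936 - 1*(-9076) = 1936 + 9076 = 11012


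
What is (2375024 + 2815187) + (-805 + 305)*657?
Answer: 4861711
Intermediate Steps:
(2375024 + 2815187) + (-805 + 305)*657 = 5190211 - 500*657 = 5190211 - 328500 = 4861711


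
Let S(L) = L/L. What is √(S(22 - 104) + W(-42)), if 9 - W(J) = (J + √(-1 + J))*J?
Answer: √(-1754 + 42*I*√43) ≈ 3.278 + 42.009*I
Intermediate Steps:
W(J) = 9 - J*(J + √(-1 + J)) (W(J) = 9 - (J + √(-1 + J))*J = 9 - J*(J + √(-1 + J)))
S(L) = 1
√(S(22 - 104) + W(-42)) = √(1 + (9 - 1*(-42)² - 1*(-42)*√(-1 - 42))) = √(1 + (9 - 1*1764 - 1*(-42)*√(-43))) = √(1 + (9 - 1764 - 1*(-42)*I*√43)) = √(1 + (9 - 1764 + 42*I*√43)) = √(1 + (-1755 + 42*I*√43)) = √(-1754 + 42*I*√43)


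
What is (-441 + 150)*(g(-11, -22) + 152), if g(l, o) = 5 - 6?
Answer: -43941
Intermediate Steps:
g(l, o) = -1
(-441 + 150)*(g(-11, -22) + 152) = (-441 + 150)*(-1 + 152) = -291*151 = -43941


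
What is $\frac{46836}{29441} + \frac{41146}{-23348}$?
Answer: $- \frac{58926229}{343694234} \approx -0.17145$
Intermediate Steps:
$\frac{46836}{29441} + \frac{41146}{-23348} = 46836 \cdot \frac{1}{29441} + 41146 \left(- \frac{1}{23348}\right) = \frac{46836}{29441} - \frac{20573}{11674} = - \frac{58926229}{343694234}$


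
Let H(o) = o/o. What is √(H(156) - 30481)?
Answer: 4*I*√1905 ≈ 174.59*I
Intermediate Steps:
H(o) = 1
√(H(156) - 30481) = √(1 - 30481) = √(-30480) = 4*I*√1905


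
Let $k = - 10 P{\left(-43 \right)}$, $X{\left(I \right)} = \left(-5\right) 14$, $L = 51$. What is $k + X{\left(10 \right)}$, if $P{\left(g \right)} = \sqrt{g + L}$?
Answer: $-70 - 20 \sqrt{2} \approx -98.284$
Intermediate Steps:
$P{\left(g \right)} = \sqrt{51 + g}$ ($P{\left(g \right)} = \sqrt{g + 51} = \sqrt{51 + g}$)
$X{\left(I \right)} = -70$
$k = - 20 \sqrt{2}$ ($k = - 10 \sqrt{51 - 43} = - 10 \sqrt{8} = - 10 \cdot 2 \sqrt{2} = - 20 \sqrt{2} \approx -28.284$)
$k + X{\left(10 \right)} = - 20 \sqrt{2} - 70 = -70 - 20 \sqrt{2}$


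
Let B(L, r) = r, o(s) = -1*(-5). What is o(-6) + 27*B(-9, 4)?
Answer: 113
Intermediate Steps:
o(s) = 5
o(-6) + 27*B(-9, 4) = 5 + 27*4 = 5 + 108 = 113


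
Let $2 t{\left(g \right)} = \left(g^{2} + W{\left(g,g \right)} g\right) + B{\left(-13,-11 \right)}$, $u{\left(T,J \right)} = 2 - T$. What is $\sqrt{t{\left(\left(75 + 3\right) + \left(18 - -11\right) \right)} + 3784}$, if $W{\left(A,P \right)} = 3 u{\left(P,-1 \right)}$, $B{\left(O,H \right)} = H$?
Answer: $\frac{i \sqrt{29398}}{2} \approx 85.729 i$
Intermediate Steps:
$W{\left(A,P \right)} = 6 - 3 P$ ($W{\left(A,P \right)} = 3 \left(2 - P\right) = 6 - 3 P$)
$t{\left(g \right)} = - \frac{11}{2} + \frac{g^{2}}{2} + \frac{g \left(6 - 3 g\right)}{2}$ ($t{\left(g \right)} = \frac{\left(g^{2} + \left(6 - 3 g\right) g\right) - 11}{2} = \frac{\left(g^{2} + g \left(6 - 3 g\right)\right) - 11}{2} = \frac{-11 + g^{2} + g \left(6 - 3 g\right)}{2} = - \frac{11}{2} + \frac{g^{2}}{2} + \frac{g \left(6 - 3 g\right)}{2}$)
$\sqrt{t{\left(\left(75 + 3\right) + \left(18 - -11\right) \right)} + 3784} = \sqrt{\left(- \frac{11}{2} - \left(\left(75 + 3\right) + \left(18 - -11\right)\right)^{2} + 3 \left(\left(75 + 3\right) + \left(18 - -11\right)\right)\right) + 3784} = \sqrt{\left(- \frac{11}{2} - \left(78 + \left(18 + 11\right)\right)^{2} + 3 \left(78 + \left(18 + 11\right)\right)\right) + 3784} = \sqrt{\left(- \frac{11}{2} - \left(78 + 29\right)^{2} + 3 \left(78 + 29\right)\right) + 3784} = \sqrt{\left(- \frac{11}{2} - 107^{2} + 3 \cdot 107\right) + 3784} = \sqrt{\left(- \frac{11}{2} - 11449 + 321\right) + 3784} = \sqrt{- \frac{22267}{2} + 3784} = \sqrt{- \frac{14699}{2}} = \frac{i \sqrt{29398}}{2}$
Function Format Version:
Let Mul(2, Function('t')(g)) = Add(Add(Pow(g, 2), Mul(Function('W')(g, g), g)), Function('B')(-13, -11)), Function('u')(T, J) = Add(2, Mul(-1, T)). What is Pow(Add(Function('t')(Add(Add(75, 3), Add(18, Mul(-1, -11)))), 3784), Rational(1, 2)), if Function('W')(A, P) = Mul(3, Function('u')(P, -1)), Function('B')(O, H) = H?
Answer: Mul(Rational(1, 2), I, Pow(29398, Rational(1, 2))) ≈ Mul(85.729, I)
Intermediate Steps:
Function('W')(A, P) = Add(6, Mul(-3, P)) (Function('W')(A, P) = Mul(3, Add(2, Mul(-1, P))) = Add(6, Mul(-3, P)))
Function('t')(g) = Add(Rational(-11, 2), Mul(Rational(1, 2), Pow(g, 2)), Mul(Rational(1, 2), g, Add(6, Mul(-3, g)))) (Function('t')(g) = Mul(Rational(1, 2), Add(Add(Pow(g, 2), Mul(Add(6, Mul(-3, g)), g)), -11)) = Mul(Rational(1, 2), Add(Add(Pow(g, 2), Mul(g, Add(6, Mul(-3, g)))), -11)) = Mul(Rational(1, 2), Add(-11, Pow(g, 2), Mul(g, Add(6, Mul(-3, g))))) = Add(Rational(-11, 2), Mul(Rational(1, 2), Pow(g, 2)), Mul(Rational(1, 2), g, Add(6, Mul(-3, g)))))
Pow(Add(Function('t')(Add(Add(75, 3), Add(18, Mul(-1, -11)))), 3784), Rational(1, 2)) = Pow(Add(Add(Rational(-11, 2), Mul(-1, Pow(Add(Add(75, 3), Add(18, Mul(-1, -11))), 2)), Mul(3, Add(Add(75, 3), Add(18, Mul(-1, -11))))), 3784), Rational(1, 2)) = Pow(Add(Add(Rational(-11, 2), Mul(-1, Pow(Add(78, Add(18, 11)), 2)), Mul(3, Add(78, Add(18, 11)))), 3784), Rational(1, 2)) = Pow(Add(Add(Rational(-11, 2), Mul(-1, Pow(Add(78, 29), 2)), Mul(3, Add(78, 29))), 3784), Rational(1, 2)) = Pow(Add(Add(Rational(-11, 2), Mul(-1, Pow(107, 2)), Mul(3, 107)), 3784), Rational(1, 2)) = Pow(Add(Add(Rational(-11, 2), Mul(-1, 11449), 321), 3784), Rational(1, 2)) = Pow(Add(Add(Rational(-11, 2), -11449, 321), 3784), Rational(1, 2)) = Pow(Add(Rational(-22267, 2), 3784), Rational(1, 2)) = Pow(Rational(-14699, 2), Rational(1, 2)) = Mul(Rational(1, 2), I, Pow(29398, Rational(1, 2)))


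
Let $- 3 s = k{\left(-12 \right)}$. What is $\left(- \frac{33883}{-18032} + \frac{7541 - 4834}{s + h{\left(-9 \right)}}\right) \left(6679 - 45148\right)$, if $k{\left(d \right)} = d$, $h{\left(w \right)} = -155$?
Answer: $\frac{1680952618479}{2722832} \approx 6.1735 \cdot 10^{5}$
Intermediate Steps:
$s = 4$ ($s = \left(- \frac{1}{3}\right) \left(-12\right) = 4$)
$\left(- \frac{33883}{-18032} + \frac{7541 - 4834}{s + h{\left(-9 \right)}}\right) \left(6679 - 45148\right) = \left(- \frac{33883}{-18032} + \frac{7541 - 4834}{4 - 155}\right) \left(6679 - 45148\right) = \left(\left(-33883\right) \left(- \frac{1}{18032}\right) + \frac{2707}{-151}\right) \left(-38469\right) = \left(\frac{33883}{18032} + 2707 \left(- \frac{1}{151}\right)\right) \left(-38469\right) = \left(\frac{33883}{18032} - \frac{2707}{151}\right) \left(-38469\right) = \left(- \frac{43696291}{2722832}\right) \left(-38469\right) = \frac{1680952618479}{2722832}$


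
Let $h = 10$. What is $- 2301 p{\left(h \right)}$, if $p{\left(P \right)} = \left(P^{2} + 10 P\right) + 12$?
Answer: $-487812$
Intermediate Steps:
$p{\left(P \right)} = 12 + P^{2} + 10 P$
$- 2301 p{\left(h \right)} = - 2301 \left(12 + 10^{2} + 10 \cdot 10\right) = - 2301 \left(12 + 100 + 100\right) = \left(-2301\right) 212 = -487812$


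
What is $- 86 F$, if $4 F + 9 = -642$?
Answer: $\frac{27993}{2} \approx 13997.0$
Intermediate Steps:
$F = - \frac{651}{4}$ ($F = - \frac{9}{4} + \frac{1}{4} \left(-642\right) = - \frac{9}{4} - \frac{321}{2} = - \frac{651}{4} \approx -162.75$)
$- 86 F = \left(-86\right) \left(- \frac{651}{4}\right) = \frac{27993}{2}$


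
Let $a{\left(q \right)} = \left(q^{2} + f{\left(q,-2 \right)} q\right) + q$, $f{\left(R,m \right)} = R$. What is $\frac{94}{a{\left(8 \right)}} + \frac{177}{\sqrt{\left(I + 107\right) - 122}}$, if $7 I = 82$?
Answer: $\frac{47}{68} - \frac{177 i \sqrt{161}}{23} \approx 0.69118 - 97.647 i$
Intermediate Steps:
$I = \frac{82}{7}$ ($I = \frac{1}{7} \cdot 82 = \frac{82}{7} \approx 11.714$)
$a{\left(q \right)} = q + 2 q^{2}$ ($a{\left(q \right)} = \left(q^{2} + q q\right) + q = \left(q^{2} + q^{2}\right) + q = 2 q^{2} + q = q + 2 q^{2}$)
$\frac{94}{a{\left(8 \right)}} + \frac{177}{\sqrt{\left(I + 107\right) - 122}} = \frac{94}{8 \left(1 + 2 \cdot 8\right)} + \frac{177}{\sqrt{\left(\frac{82}{7} + 107\right) - 122}} = \frac{94}{8 \left(1 + 16\right)} + \frac{177}{\sqrt{\frac{831}{7} - 122}} = \frac{94}{8 \cdot 17} + \frac{177}{\sqrt{- \frac{23}{7}}} = \frac{94}{136} + \frac{177}{\frac{1}{7} i \sqrt{161}} = 94 \cdot \frac{1}{136} + 177 \left(- \frac{i \sqrt{161}}{23}\right) = \frac{47}{68} - \frac{177 i \sqrt{161}}{23}$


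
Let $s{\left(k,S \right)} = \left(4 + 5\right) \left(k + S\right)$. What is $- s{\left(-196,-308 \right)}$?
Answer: $4536$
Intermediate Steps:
$s{\left(k,S \right)} = 9 S + 9 k$ ($s{\left(k,S \right)} = 9 \left(S + k\right) = 9 S + 9 k$)
$- s{\left(-196,-308 \right)} = - (9 \left(-308\right) + 9 \left(-196\right)) = - (-2772 - 1764) = \left(-1\right) \left(-4536\right) = 4536$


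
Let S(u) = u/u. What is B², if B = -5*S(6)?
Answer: 25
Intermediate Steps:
S(u) = 1
B = -5 (B = -5*1 = -5)
B² = (-5)² = 25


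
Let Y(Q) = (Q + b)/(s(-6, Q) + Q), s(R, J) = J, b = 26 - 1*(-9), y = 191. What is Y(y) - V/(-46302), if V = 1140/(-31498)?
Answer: 13733440584/23213191303 ≈ 0.59162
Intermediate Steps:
b = 35 (b = 26 + 9 = 35)
Y(Q) = (35 + Q)/(2*Q) (Y(Q) = (Q + 35)/(Q + Q) = (35 + Q)/((2*Q)) = (35 + Q)*(1/(2*Q)) = (35 + Q)/(2*Q))
V = -570/15749 (V = 1140*(-1/31498) = -570/15749 ≈ -0.036193)
Y(y) - V/(-46302) = (½)*(35 + 191)/191 - (-570)/(15749*(-46302)) = (½)*(1/191)*226 - (-570)*(-1)/(15749*46302) = 113/191 - 1*95/121535033 = 113/191 - 95/121535033 = 13733440584/23213191303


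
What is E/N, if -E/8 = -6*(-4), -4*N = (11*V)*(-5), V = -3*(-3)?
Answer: -256/165 ≈ -1.5515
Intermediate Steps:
V = 9
N = 495/4 (N = -11*9*(-5)/4 = -99*(-5)/4 = -1/4*(-495) = 495/4 ≈ 123.75)
E = -192 (E = -(-48)*(-4) = -8*24 = -192)
E/N = -192/495/4 = -192*4/495 = -256/165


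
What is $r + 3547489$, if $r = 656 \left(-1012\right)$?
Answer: $2883617$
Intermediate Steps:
$r = -663872$
$r + 3547489 = -663872 + 3547489 = 2883617$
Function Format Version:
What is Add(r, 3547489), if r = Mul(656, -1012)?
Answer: 2883617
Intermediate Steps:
r = -663872
Add(r, 3547489) = Add(-663872, 3547489) = 2883617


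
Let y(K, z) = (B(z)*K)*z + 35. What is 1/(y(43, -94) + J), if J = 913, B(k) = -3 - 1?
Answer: 1/17116 ≈ 5.8425e-5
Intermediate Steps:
B(k) = -4
y(K, z) = 35 - 4*K*z (y(K, z) = (-4*K)*z + 35 = -4*K*z + 35 = 35 - 4*K*z)
1/(y(43, -94) + J) = 1/((35 - 4*43*(-94)) + 913) = 1/((35 + 16168) + 913) = 1/(16203 + 913) = 1/17116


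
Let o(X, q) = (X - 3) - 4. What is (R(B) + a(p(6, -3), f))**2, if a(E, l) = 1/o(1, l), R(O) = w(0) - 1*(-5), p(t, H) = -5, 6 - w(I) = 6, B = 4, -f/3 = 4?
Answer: 841/36 ≈ 23.361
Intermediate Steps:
f = -12 (f = -3*4 = -12)
w(I) = 0 (w(I) = 6 - 1*6 = 6 - 6 = 0)
R(O) = 5 (R(O) = 0 - 1*(-5) = 0 + 5 = 5)
o(X, q) = -7 + X (o(X, q) = (-3 + X) - 4 = -7 + X)
a(E, l) = -1/6 (a(E, l) = 1/(-7 + 1) = 1/(-6) = -1/6)
(R(B) + a(p(6, -3), f))**2 = (5 - 1/6)**2 = (29/6)**2 = 841/36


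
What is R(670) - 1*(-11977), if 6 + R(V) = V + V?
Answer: 13311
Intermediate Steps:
R(V) = -6 + 2*V (R(V) = -6 + (V + V) = -6 + 2*V)
R(670) - 1*(-11977) = (-6 + 2*670) - 1*(-11977) = (-6 + 1340) + 11977 = 1334 + 11977 = 13311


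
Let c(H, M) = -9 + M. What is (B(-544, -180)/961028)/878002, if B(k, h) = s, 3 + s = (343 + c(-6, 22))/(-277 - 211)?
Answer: -455/102941709738832 ≈ -4.4200e-12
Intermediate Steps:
s = -455/122 (s = -3 + (343 + (-9 + 22))/(-277 - 211) = -3 + (343 + 13)/(-488) = -3 + 356*(-1/488) = -3 - 89/122 = -455/122 ≈ -3.7295)
B(k, h) = -455/122
(B(-544, -180)/961028)/878002 = -455/122/961028/878002 = -455/122*1/961028*(1/878002) = -455/117245416*1/878002 = -455/102941709738832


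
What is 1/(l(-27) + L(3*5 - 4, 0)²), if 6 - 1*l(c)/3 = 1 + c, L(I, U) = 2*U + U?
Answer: 1/96 ≈ 0.010417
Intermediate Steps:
L(I, U) = 3*U
l(c) = 15 - 3*c (l(c) = 18 - 3*(1 + c) = 18 + (-3 - 3*c) = 15 - 3*c)
1/(l(-27) + L(3*5 - 4, 0)²) = 1/((15 - 3*(-27)) + (3*0)²) = 1/((15 + 81) + 0²) = 1/(96 + 0) = 1/96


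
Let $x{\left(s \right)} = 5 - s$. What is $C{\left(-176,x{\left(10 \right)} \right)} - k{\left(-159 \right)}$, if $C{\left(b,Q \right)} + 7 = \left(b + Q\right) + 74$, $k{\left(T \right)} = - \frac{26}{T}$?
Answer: $- \frac{18152}{159} \approx -114.16$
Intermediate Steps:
$C{\left(b,Q \right)} = 67 + Q + b$ ($C{\left(b,Q \right)} = -7 + \left(\left(b + Q\right) + 74\right) = -7 + \left(\left(Q + b\right) + 74\right) = -7 + \left(74 + Q + b\right) = 67 + Q + b$)
$C{\left(-176,x{\left(10 \right)} \right)} - k{\left(-159 \right)} = \left(67 + \left(5 - 10\right) - 176\right) - - \frac{26}{-159} = \left(67 + \left(5 - 10\right) - 176\right) - \left(-26\right) \left(- \frac{1}{159}\right) = \left(67 - 5 - 176\right) - \frac{26}{159} = -114 - \frac{26}{159} = - \frac{18152}{159}$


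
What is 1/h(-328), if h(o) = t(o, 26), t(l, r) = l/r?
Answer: -13/164 ≈ -0.079268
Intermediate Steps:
h(o) = o/26
1/h(-328) = 1/((1/26)*(-328)) = 1/(-164/13) = -13/164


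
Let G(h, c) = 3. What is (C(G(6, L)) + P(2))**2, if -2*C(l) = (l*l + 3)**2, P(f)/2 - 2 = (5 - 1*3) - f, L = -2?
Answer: 4624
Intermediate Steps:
P(f) = 8 - 2*f (P(f) = 4 + 2*((5 - 1*3) - f) = 4 + 2*((5 - 3) - f) = 4 + 2*(2 - f) = 4 + (4 - 2*f) = 8 - 2*f)
C(l) = -(3 + l**2)**2/2 (C(l) = -(l*l + 3)**2/2 = -(l**2 + 3)**2/2 = -(3 + l**2)**2/2)
(C(G(6, L)) + P(2))**2 = (-(3 + 3**2)**2/2 + (8 - 2*2))**2 = (-(3 + 9)**2/2 + (8 - 4))**2 = (-1/2*12**2 + 4)**2 = (-1/2*144 + 4)**2 = (-72 + 4)**2 = (-68)**2 = 4624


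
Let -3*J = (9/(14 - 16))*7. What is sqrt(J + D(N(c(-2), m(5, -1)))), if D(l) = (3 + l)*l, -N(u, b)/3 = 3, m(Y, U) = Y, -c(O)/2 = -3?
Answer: sqrt(258)/2 ≈ 8.0312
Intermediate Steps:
c(O) = 6 (c(O) = -2*(-3) = 6)
N(u, b) = -9 (N(u, b) = -3*3 = -9)
D(l) = l*(3 + l)
J = 21/2 (J = -9/(14 - 16)*7/3 = -9/(-2)*7/3 = -(-1/2*9)*7/3 = -(-3)*7/2 = -1/3*(-63/2) = 21/2 ≈ 10.500)
sqrt(J + D(N(c(-2), m(5, -1)))) = sqrt(21/2 - 9*(3 - 9)) = sqrt(21/2 - 9*(-6)) = sqrt(21/2 + 54) = sqrt(129/2) = sqrt(258)/2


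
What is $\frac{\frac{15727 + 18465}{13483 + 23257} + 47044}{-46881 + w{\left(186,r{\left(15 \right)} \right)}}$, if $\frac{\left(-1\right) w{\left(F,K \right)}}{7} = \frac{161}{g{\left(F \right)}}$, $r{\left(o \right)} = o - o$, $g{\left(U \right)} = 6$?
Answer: $- \frac{2592646128}{2593963405} \approx -0.99949$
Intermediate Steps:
$r{\left(o \right)} = 0$
$w{\left(F,K \right)} = - \frac{1127}{6}$ ($w{\left(F,K \right)} = - 7 \cdot \frac{161}{6} = - 7 \cdot 161 \cdot \frac{1}{6} = \left(-7\right) \frac{161}{6} = - \frac{1127}{6}$)
$\frac{\frac{15727 + 18465}{13483 + 23257} + 47044}{-46881 + w{\left(186,r{\left(15 \right)} \right)}} = \frac{\frac{15727 + 18465}{13483 + 23257} + 47044}{-46881 - \frac{1127}{6}} = \frac{\frac{34192}{36740} + 47044}{- \frac{282413}{6}} = \left(34192 \cdot \frac{1}{36740} + 47044\right) \left(- \frac{6}{282413}\right) = \left(\frac{8548}{9185} + 47044\right) \left(- \frac{6}{282413}\right) = \frac{432107688}{9185} \left(- \frac{6}{282413}\right) = - \frac{2592646128}{2593963405}$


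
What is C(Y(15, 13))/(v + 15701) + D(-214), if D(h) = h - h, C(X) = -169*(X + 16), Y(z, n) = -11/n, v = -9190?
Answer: -2561/6511 ≈ -0.39333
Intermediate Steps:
C(X) = -2704 - 169*X (C(X) = -169*(16 + X) = -2704 - 169*X)
D(h) = 0
C(Y(15, 13))/(v + 15701) + D(-214) = (-2704 - (-1859)/13)/(-9190 + 15701) + 0 = (-2704 - (-1859)/13)/6511 + 0 = (-2704 - 169*(-11/13))*(1/6511) + 0 = (-2704 + 143)*(1/6511) + 0 = -2561*1/6511 + 0 = -2561/6511 + 0 = -2561/6511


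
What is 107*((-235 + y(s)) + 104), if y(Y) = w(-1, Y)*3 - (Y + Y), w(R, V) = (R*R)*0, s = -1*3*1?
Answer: -13375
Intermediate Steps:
s = -3 (s = -3*1 = -3)
w(R, V) = 0 (w(R, V) = R**2*0 = 0)
y(Y) = -2*Y (y(Y) = 0*3 - (Y + Y) = 0 - 2*Y = -2*Y)
107*((-235 + y(s)) + 104) = 107*((-235 - 2*(-3)) + 104) = 107*((-235 + 6) + 104) = 107*(-229 + 104) = 107*(-125) = -13375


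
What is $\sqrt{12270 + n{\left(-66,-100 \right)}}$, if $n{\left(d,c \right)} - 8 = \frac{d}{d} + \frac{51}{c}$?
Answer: $\frac{\sqrt{1227849}}{10} \approx 110.81$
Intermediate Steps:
$n{\left(d,c \right)} = 9 + \frac{51}{c}$ ($n{\left(d,c \right)} = 8 + \left(\frac{d}{d} + \frac{51}{c}\right) = 8 + \left(1 + \frac{51}{c}\right) = 9 + \frac{51}{c}$)
$\sqrt{12270 + n{\left(-66,-100 \right)}} = \sqrt{12270 + \left(9 + \frac{51}{-100}\right)} = \sqrt{12270 + \left(9 + 51 \left(- \frac{1}{100}\right)\right)} = \sqrt{12270 + \left(9 - \frac{51}{100}\right)} = \sqrt{12270 + \frac{849}{100}} = \sqrt{\frac{1227849}{100}} = \frac{\sqrt{1227849}}{10}$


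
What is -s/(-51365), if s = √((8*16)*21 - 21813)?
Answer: 3*I*√85/10273 ≈ 0.0026924*I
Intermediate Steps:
s = 15*I*√85 (s = √(128*21 - 21813) = √(2688 - 21813) = √(-19125) = 15*I*√85 ≈ 138.29*I)
-s/(-51365) = -15*I*√85/(-51365) = -15*I*√85*(-1)/51365 = -(-3)*I*√85/10273 = 3*I*√85/10273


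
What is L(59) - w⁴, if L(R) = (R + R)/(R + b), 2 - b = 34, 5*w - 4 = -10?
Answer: 38758/16875 ≈ 2.2968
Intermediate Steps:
w = -6/5 (w = ⅘ + (⅕)*(-10) = ⅘ - 2 = -6/5 ≈ -1.2000)
b = -32 (b = 2 - 1*34 = 2 - 34 = -32)
L(R) = 2*R/(-32 + R) (L(R) = (R + R)/(R - 32) = (2*R)/(-32 + R) = 2*R/(-32 + R))
L(59) - w⁴ = 2*59/(-32 + 59) - (-6/5)⁴ = 2*59/27 - 1*1296/625 = 2*59*(1/27) - 1296/625 = 118/27 - 1296/625 = 38758/16875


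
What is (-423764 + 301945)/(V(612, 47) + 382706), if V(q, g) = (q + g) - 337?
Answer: -121819/383028 ≈ -0.31804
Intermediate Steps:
V(q, g) = -337 + g + q (V(q, g) = (g + q) - 337 = -337 + g + q)
(-423764 + 301945)/(V(612, 47) + 382706) = (-423764 + 301945)/((-337 + 47 + 612) + 382706) = -121819/(322 + 382706) = -121819/383028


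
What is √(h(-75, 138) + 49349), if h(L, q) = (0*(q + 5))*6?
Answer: √49349 ≈ 222.15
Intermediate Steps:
h(L, q) = 0 (h(L, q) = (0*(5 + q))*6 = 0*6 = 0)
√(h(-75, 138) + 49349) = √(0 + 49349) = √49349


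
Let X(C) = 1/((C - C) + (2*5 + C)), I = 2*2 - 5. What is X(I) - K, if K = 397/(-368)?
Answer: 3941/3312 ≈ 1.1899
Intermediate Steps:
I = -1 (I = 4 - 5 = -1)
X(C) = 1/(10 + C) (X(C) = 1/(0 + (10 + C)) = 1/(10 + C))
K = -397/368 (K = 397*(-1/368) = -397/368 ≈ -1.0788)
X(I) - K = 1/(10 - 1) - 1*(-397/368) = 1/9 + 397/368 = ⅑ + 397/368 = 3941/3312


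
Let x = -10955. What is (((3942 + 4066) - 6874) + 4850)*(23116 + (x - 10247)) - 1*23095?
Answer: 11430281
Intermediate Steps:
(((3942 + 4066) - 6874) + 4850)*(23116 + (x - 10247)) - 1*23095 = (((3942 + 4066) - 6874) + 4850)*(23116 + (-10955 - 10247)) - 1*23095 = ((8008 - 6874) + 4850)*(23116 - 21202) - 23095 = (1134 + 4850)*1914 - 23095 = 5984*1914 - 23095 = 11453376 - 23095 = 11430281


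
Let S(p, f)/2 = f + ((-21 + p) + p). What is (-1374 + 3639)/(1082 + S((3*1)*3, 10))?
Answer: 2265/1096 ≈ 2.0666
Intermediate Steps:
S(p, f) = -42 + 2*f + 4*p (S(p, f) = 2*(f + ((-21 + p) + p)) = 2*(f + (-21 + 2*p)) = 2*(-21 + f + 2*p) = -42 + 2*f + 4*p)
(-1374 + 3639)/(1082 + S((3*1)*3, 10)) = (-1374 + 3639)/(1082 + (-42 + 2*10 + 4*((3*1)*3))) = 2265/(1082 + (-42 + 20 + 4*(3*3))) = 2265/(1082 + (-42 + 20 + 4*9)) = 2265/(1082 + (-42 + 20 + 36)) = 2265/(1082 + 14) = 2265/1096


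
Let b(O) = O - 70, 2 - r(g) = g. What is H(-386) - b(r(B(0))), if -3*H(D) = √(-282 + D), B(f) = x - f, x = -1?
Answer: 67 - 2*I*√167/3 ≈ 67.0 - 8.6152*I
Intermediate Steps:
B(f) = -1 - f
r(g) = 2 - g
b(O) = -70 + O
H(D) = -√(-282 + D)/3
H(-386) - b(r(B(0))) = -√(-282 - 386)/3 - (-70 + (2 - (-1 - 1*0))) = -2*I*√167/3 - (-70 + (2 - (-1 + 0))) = -2*I*√167/3 - (-70 + (2 - 1*(-1))) = -2*I*√167/3 - (-70 + (2 + 1)) = -2*I*√167/3 - (-70 + 3) = -2*I*√167/3 - 1*(-67) = -2*I*√167/3 + 67 = 67 - 2*I*√167/3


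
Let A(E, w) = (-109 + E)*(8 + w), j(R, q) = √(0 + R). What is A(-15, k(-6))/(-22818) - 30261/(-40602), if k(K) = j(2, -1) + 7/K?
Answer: 362449463/463228218 + 62*√2/11409 ≈ 0.79013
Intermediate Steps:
j(R, q) = √R
k(K) = √2 + 7/K
A(-15, k(-6))/(-22818) - 30261/(-40602) = (-872 - 109*(√2 + 7/(-6)) + 8*(-15) - 15*(√2 + 7/(-6)))/(-22818) - 30261/(-40602) = (-872 - 109*(√2 + 7*(-⅙)) - 120 - 15*(√2 + 7*(-⅙)))*(-1/22818) - 30261*(-1/40602) = (-872 - 109*(√2 - 7/6) - 120 - 15*(√2 - 7/6))*(-1/22818) + 10087/13534 = (-872 - 109*(-7/6 + √2) - 120 - 15*(-7/6 + √2))*(-1/22818) + 10087/13534 = (-872 + (763/6 - 109*√2) - 120 + (35/2 - 15*√2))*(-1/22818) + 10087/13534 = (-2542/3 - 124*√2)*(-1/22818) + 10087/13534 = (1271/34227 + 62*√2/11409) + 10087/13534 = 362449463/463228218 + 62*√2/11409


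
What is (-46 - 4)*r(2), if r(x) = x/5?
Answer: -20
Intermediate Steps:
r(x) = x/5 (r(x) = x*(⅕) = x/5)
(-46 - 4)*r(2) = (-46 - 4)*((⅕)*2) = -50*⅖ = -20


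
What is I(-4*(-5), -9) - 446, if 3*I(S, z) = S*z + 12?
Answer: -502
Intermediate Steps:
I(S, z) = 4 + S*z/3 (I(S, z) = (S*z + 12)/3 = (12 + S*z)/3 = 4 + S*z/3)
I(-4*(-5), -9) - 446 = (4 + (⅓)*(-4*(-5))*(-9)) - 446 = (4 + (⅓)*20*(-9)) - 446 = (4 - 60) - 446 = -56 - 446 = -502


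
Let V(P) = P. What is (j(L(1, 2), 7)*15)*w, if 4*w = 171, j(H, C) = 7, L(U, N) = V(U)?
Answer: 17955/4 ≈ 4488.8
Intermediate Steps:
L(U, N) = U
w = 171/4 (w = (¼)*171 = 171/4 ≈ 42.750)
(j(L(1, 2), 7)*15)*w = (7*15)*(171/4) = 105*(171/4) = 17955/4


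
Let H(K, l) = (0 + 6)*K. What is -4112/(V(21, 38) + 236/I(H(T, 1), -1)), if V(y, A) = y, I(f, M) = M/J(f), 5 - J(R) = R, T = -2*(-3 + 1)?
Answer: -4112/4505 ≈ -0.91276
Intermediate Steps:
T = 4 (T = -2*(-2) = 4)
H(K, l) = 6*K
J(R) = 5 - R
I(f, M) = M/(5 - f)
-4112/(V(21, 38) + 236/I(H(T, 1), -1)) = -4112/(21 + 236/((-1*(-1)/(-5 + 6*4)))) = -4112/(21 + 236/((-1*(-1)/(-5 + 24)))) = -4112/(21 + 236/((-1*(-1)/19))) = -4112/(21 + 236/((-1*(-1)*1/19))) = -4112/(21 + 236/(1/19)) = -4112/(21 + 236*19) = -4112/(21 + 4484) = -4112/4505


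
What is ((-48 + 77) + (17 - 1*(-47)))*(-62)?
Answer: -5766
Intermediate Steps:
((-48 + 77) + (17 - 1*(-47)))*(-62) = (29 + (17 + 47))*(-62) = (29 + 64)*(-62) = 93*(-62) = -5766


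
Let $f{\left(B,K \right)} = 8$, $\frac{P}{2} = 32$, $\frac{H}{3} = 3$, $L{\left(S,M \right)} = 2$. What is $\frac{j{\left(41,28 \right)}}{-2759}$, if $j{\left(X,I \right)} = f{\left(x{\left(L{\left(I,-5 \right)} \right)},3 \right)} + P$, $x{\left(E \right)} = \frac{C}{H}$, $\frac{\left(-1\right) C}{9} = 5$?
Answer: $- \frac{72}{2759} \approx -0.026096$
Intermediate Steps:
$C = -45$ ($C = \left(-9\right) 5 = -45$)
$H = 9$ ($H = 3 \cdot 3 = 9$)
$P = 64$ ($P = 2 \cdot 32 = 64$)
$x{\left(E \right)} = -5$ ($x{\left(E \right)} = - \frac{45}{9} = \left(-45\right) \frac{1}{9} = -5$)
$j{\left(X,I \right)} = 72$ ($j{\left(X,I \right)} = 8 + 64 = 72$)
$\frac{j{\left(41,28 \right)}}{-2759} = \frac{72}{-2759} = 72 \left(- \frac{1}{2759}\right) = - \frac{72}{2759}$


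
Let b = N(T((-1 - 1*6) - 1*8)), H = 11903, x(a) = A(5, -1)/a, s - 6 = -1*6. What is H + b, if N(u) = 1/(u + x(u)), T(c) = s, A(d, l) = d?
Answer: 11903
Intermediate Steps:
s = 0 (s = 6 - 1*6 = 6 - 6 = 0)
x(a) = 5/a
T(c) = 0
N(u) = 1/(u + 5/u)
b = 0 (b = 0/(5 + 0²) = 0/(5 + 0) = 0/5 = 0*(⅕) = 0)
H + b = 11903 + 0 = 11903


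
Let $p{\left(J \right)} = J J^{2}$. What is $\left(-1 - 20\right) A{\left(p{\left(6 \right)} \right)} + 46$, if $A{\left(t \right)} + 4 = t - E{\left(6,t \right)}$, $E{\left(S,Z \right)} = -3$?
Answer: $-4469$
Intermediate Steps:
$p{\left(J \right)} = J^{3}$
$A{\left(t \right)} = -1 + t$ ($A{\left(t \right)} = -4 + \left(t - -3\right) = -4 + \left(t + 3\right) = -4 + \left(3 + t\right) = -1 + t$)
$\left(-1 - 20\right) A{\left(p{\left(6 \right)} \right)} + 46 = \left(-1 - 20\right) \left(-1 + 6^{3}\right) + 46 = \left(-1 - 20\right) \left(-1 + 216\right) + 46 = \left(-21\right) 215 + 46 = -4515 + 46 = -4469$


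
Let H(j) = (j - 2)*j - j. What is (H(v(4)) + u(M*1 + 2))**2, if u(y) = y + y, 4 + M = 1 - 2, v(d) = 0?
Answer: 36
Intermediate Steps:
H(j) = -j + j*(-2 + j) (H(j) = (-2 + j)*j - j = j*(-2 + j) - j = -j + j*(-2 + j))
M = -5 (M = -4 + (1 - 2) = -4 - 1 = -5)
u(y) = 2*y
(H(v(4)) + u(M*1 + 2))**2 = (0*(-3 + 0) + 2*(-5*1 + 2))**2 = (0*(-3) + 2*(-5 + 2))**2 = (0 + 2*(-3))**2 = (0 - 6)**2 = (-6)**2 = 36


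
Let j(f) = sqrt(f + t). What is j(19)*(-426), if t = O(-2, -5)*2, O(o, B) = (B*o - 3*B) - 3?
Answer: -1278*sqrt(7) ≈ -3381.3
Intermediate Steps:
O(o, B) = -3 - 3*B + B*o (O(o, B) = (-3*B + B*o) - 3 = -3 - 3*B + B*o)
t = 44 (t = (-3 - 3*(-5) - 5*(-2))*2 = (-3 + 15 + 10)*2 = 22*2 = 44)
j(f) = sqrt(44 + f) (j(f) = sqrt(f + 44) = sqrt(44 + f))
j(19)*(-426) = sqrt(44 + 19)*(-426) = sqrt(63)*(-426) = (3*sqrt(7))*(-426) = -1278*sqrt(7)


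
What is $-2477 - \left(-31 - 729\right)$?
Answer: $-1717$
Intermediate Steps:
$-2477 - \left(-31 - 729\right) = -2477 - -760 = -2477 + 760 = -1717$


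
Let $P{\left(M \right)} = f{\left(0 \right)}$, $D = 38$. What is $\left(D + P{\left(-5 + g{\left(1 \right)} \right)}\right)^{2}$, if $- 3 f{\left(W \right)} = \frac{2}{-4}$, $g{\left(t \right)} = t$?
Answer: $\frac{52441}{36} \approx 1456.7$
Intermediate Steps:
$f{\left(W \right)} = \frac{1}{6}$ ($f{\left(W \right)} = - \frac{2 \frac{1}{-4}}{3} = - \frac{2 \left(- \frac{1}{4}\right)}{3} = \left(- \frac{1}{3}\right) \left(- \frac{1}{2}\right) = \frac{1}{6}$)
$P{\left(M \right)} = \frac{1}{6}$
$\left(D + P{\left(-5 + g{\left(1 \right)} \right)}\right)^{2} = \left(38 + \frac{1}{6}\right)^{2} = \left(\frac{229}{6}\right)^{2} = \frac{52441}{36}$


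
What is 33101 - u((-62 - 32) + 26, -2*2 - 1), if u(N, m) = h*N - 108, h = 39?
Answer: 35861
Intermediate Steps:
u(N, m) = -108 + 39*N (u(N, m) = 39*N - 108 = -108 + 39*N)
33101 - u((-62 - 32) + 26, -2*2 - 1) = 33101 - (-108 + 39*((-62 - 32) + 26)) = 33101 - (-108 + 39*(-94 + 26)) = 33101 - (-108 + 39*(-68)) = 33101 - (-108 - 2652) = 33101 - 1*(-2760) = 33101 + 2760 = 35861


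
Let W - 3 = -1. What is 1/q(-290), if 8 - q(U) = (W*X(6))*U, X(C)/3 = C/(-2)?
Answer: -1/5212 ≈ -0.00019187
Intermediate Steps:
W = 2 (W = 3 - 1 = 2)
X(C) = -3*C/2 (X(C) = 3*(C/(-2)) = 3*(C*(-½)) = 3*(-C/2) = -3*C/2)
q(U) = 8 + 18*U (q(U) = 8 - 2*(-3/2*6)*U = 8 - 2*(-9)*U = 8 - (-18)*U = 8 + 18*U)
1/q(-290) = 1/(8 + 18*(-290)) = 1/(8 - 5220) = 1/(-5212) = -1/5212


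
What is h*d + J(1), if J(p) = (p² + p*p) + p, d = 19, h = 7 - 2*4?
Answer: -16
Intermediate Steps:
h = -1 (h = 7 - 8 = -1)
J(p) = p + 2*p² (J(p) = (p² + p²) + p = 2*p² + p = p + 2*p²)
h*d + J(1) = -1*19 + 1*(1 + 2*1) = -19 + 1*(1 + 2) = -19 + 1*3 = -19 + 3 = -16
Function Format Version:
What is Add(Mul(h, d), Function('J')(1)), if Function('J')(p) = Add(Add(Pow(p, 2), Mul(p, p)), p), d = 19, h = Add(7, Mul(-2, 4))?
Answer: -16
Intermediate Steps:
h = -1 (h = Add(7, -8) = -1)
Function('J')(p) = Add(p, Mul(2, Pow(p, 2))) (Function('J')(p) = Add(Add(Pow(p, 2), Pow(p, 2)), p) = Add(Mul(2, Pow(p, 2)), p) = Add(p, Mul(2, Pow(p, 2))))
Add(Mul(h, d), Function('J')(1)) = Add(Mul(-1, 19), Mul(1, Add(1, Mul(2, 1)))) = Add(-19, Mul(1, Add(1, 2))) = Add(-19, Mul(1, 3)) = Add(-19, 3) = -16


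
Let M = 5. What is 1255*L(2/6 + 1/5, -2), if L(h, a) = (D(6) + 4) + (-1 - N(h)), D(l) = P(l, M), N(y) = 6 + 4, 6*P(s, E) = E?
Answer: -46435/6 ≈ -7739.2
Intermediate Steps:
P(s, E) = E/6
N(y) = 10
D(l) = ⅚ (D(l) = (⅙)*5 = ⅚)
L(h, a) = -37/6 (L(h, a) = (⅚ + 4) + (-1 - 1*10) = 29/6 + (-1 - 10) = 29/6 - 11 = -37/6)
1255*L(2/6 + 1/5, -2) = 1255*(-37/6) = -46435/6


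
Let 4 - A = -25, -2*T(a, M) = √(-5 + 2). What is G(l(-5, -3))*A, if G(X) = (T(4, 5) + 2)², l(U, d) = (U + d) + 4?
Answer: 377/4 - 58*I*√3 ≈ 94.25 - 100.46*I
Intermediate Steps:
T(a, M) = -I*√3/2 (T(a, M) = -√(-5 + 2)/2 = -I*√3/2)
A = 29 (A = 4 - 1*(-25) = 4 + 25 = 29)
l(U, d) = 4 + U + d
G(X) = (2 - I*√3/2)² (G(X) = (-I*√3/2 + 2)² = (2 - I*√3/2)²)
G(l(-5, -3))*A = ((4 - I*√3)²/4)*29 = 29*(4 - I*√3)²/4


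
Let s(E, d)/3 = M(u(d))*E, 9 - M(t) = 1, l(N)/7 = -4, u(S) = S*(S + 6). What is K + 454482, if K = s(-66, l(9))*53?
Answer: 370530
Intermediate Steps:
u(S) = S*(6 + S)
l(N) = -28 (l(N) = 7*(-4) = -28)
M(t) = 8 (M(t) = 9 - 1*1 = 9 - 1 = 8)
s(E, d) = 24*E (s(E, d) = 3*(8*E) = 24*E)
K = -83952 (K = (24*(-66))*53 = -1584*53 = -83952)
K + 454482 = -83952 + 454482 = 370530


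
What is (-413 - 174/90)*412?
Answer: -2564288/15 ≈ -1.7095e+5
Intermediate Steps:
(-413 - 174/90)*412 = (-413 - 174*1/90)*412 = (-413 - 29/15)*412 = -6224/15*412 = -2564288/15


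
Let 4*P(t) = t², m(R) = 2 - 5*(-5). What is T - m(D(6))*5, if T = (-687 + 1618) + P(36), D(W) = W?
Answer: 1120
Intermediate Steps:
m(R) = 27 (m(R) = 2 + 25 = 27)
P(t) = t²/4
T = 1255 (T = (-687 + 1618) + (¼)*36² = 931 + (¼)*1296 = 931 + 324 = 1255)
T - m(D(6))*5 = 1255 - 27*5 = 1255 - 1*135 = 1255 - 135 = 1120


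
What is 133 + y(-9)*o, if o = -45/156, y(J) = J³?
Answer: 17851/52 ≈ 343.29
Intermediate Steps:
o = -15/52 (o = -45*1/156 = -15/52 ≈ -0.28846)
133 + y(-9)*o = 133 + (-9)³*(-15/52) = 133 - 729*(-15/52) = 133 + 10935/52 = 17851/52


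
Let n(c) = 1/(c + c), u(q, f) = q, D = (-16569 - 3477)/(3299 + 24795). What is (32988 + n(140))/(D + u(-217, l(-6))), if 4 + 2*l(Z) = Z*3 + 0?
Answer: -129747096127/856302160 ≈ -151.52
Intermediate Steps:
D = -10023/14047 (D = -20046/28094 = -20046*1/28094 = -10023/14047 ≈ -0.71353)
l(Z) = -2 + 3*Z/2 (l(Z) = -2 + (Z*3 + 0)/2 = -2 + (3*Z + 0)/2 = -2 + (3*Z)/2 = -2 + 3*Z/2)
n(c) = 1/(2*c)
(32988 + n(140))/(D + u(-217, l(-6))) = (32988 + (1/2)/140)/(-10023/14047 - 217) = (32988 + (1/2)*(1/140))/(-3058222/14047) = (32988 + 1/280)*(-14047/3058222) = (9236641/280)*(-14047/3058222) = -129747096127/856302160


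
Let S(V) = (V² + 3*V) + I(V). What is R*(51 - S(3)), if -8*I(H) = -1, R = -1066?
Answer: -140179/4 ≈ -35045.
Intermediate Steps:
I(H) = ⅛ (I(H) = -⅛*(-1) = ⅛)
S(V) = ⅛ + V² + 3*V (S(V) = (V² + 3*V) + ⅛ = ⅛ + V² + 3*V)
R*(51 - S(3)) = -1066*(51 - (⅛ + 3² + 3*3)) = -1066*(51 - (⅛ + 9 + 9)) = -1066*(51 - 1*145/8) = -1066*(51 - 145/8) = -1066*263/8 = -140179/4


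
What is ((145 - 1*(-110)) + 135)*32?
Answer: 12480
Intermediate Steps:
((145 - 1*(-110)) + 135)*32 = ((145 + 110) + 135)*32 = (255 + 135)*32 = 390*32 = 12480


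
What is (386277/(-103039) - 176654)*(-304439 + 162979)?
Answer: 2574945140783180/103039 ≈ 2.4990e+10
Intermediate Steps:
(386277/(-103039) - 176654)*(-304439 + 162979) = (386277*(-1/103039) - 176654)*(-141460) = (-386277/103039 - 176654)*(-141460) = -18202637783/103039*(-141460) = 2574945140783180/103039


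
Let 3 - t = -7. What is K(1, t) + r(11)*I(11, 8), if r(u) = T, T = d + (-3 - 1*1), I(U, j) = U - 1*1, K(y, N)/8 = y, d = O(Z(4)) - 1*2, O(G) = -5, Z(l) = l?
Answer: -102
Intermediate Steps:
t = 10 (t = 3 - 1*(-7) = 3 + 7 = 10)
d = -7 (d = -5 - 1*2 = -5 - 2 = -7)
K(y, N) = 8*y
I(U, j) = -1 + U (I(U, j) = U - 1 = -1 + U)
T = -11 (T = -7 + (-3 - 1*1) = -7 + (-3 - 1) = -7 - 4 = -11)
r(u) = -11
K(1, t) + r(11)*I(11, 8) = 8*1 - 11*(-1 + 11) = 8 - 11*10 = 8 - 110 = -102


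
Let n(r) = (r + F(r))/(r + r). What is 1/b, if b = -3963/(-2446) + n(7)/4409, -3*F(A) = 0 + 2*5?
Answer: 113236347/183471830 ≈ 0.61719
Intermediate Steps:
F(A) = -10/3 (F(A) = -(0 + 2*5)/3 = -(0 + 10)/3 = -⅓*10 = -10/3)
n(r) = (-10/3 + r)/(2*r) (n(r) = (r - 10/3)/(r + r) = (-10/3 + r)/((2*r)) = (-10/3 + r)*(1/(2*r)) = (-10/3 + r)/(2*r))
b = 183471830/113236347 (b = -3963/(-2446) + ((⅙)*(-10 + 3*7)/7)/4409 = -3963*(-1/2446) + ((⅙)*(⅐)*(-10 + 21))*(1/4409) = 3963/2446 + ((⅙)*(⅐)*11)*(1/4409) = 3963/2446 + (11/42)*(1/4409) = 3963/2446 + 11/185178 = 183471830/113236347 ≈ 1.6203)
1/b = 1/(183471830/113236347) = 113236347/183471830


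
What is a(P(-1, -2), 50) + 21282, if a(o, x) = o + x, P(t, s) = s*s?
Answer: 21336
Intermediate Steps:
P(t, s) = s²
a(P(-1, -2), 50) + 21282 = ((-2)² + 50) + 21282 = (4 + 50) + 21282 = 54 + 21282 = 21336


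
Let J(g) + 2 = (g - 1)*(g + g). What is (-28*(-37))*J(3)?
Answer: 10360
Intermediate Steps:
J(g) = -2 + 2*g*(-1 + g) (J(g) = -2 + (g - 1)*(g + g) = -2 + (-1 + g)*(2*g) = -2 + 2*g*(-1 + g))
(-28*(-37))*J(3) = (-28*(-37))*(-2 - 2*3 + 2*3**2) = 1036*(-2 - 6 + 2*9) = 1036*(-2 - 6 + 18) = 1036*10 = 10360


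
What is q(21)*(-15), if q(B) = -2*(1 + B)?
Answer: 660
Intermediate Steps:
q(B) = -2 - 2*B
q(21)*(-15) = (-2 - 2*21)*(-15) = (-2 - 42)*(-15) = -44*(-15) = 660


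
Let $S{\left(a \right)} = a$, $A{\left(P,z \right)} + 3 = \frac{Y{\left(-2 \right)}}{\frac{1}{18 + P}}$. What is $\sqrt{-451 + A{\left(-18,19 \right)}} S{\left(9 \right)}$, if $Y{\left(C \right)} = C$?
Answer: $9 i \sqrt{454} \approx 191.77 i$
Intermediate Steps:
$A{\left(P,z \right)} = -39 - 2 P$ ($A{\left(P,z \right)} = -3 - \frac{2}{\frac{1}{18 + P}} = -3 - 2 \left(18 + P\right) = -3 - \left(36 + 2 P\right) = -39 - 2 P$)
$\sqrt{-451 + A{\left(-18,19 \right)}} S{\left(9 \right)} = \sqrt{-451 - 3} \cdot 9 = \sqrt{-454} \cdot 9 = i \sqrt{454} \cdot 9 = 9 i \sqrt{454}$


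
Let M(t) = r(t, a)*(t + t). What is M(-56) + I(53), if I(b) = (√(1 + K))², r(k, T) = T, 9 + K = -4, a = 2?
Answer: -236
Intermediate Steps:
K = -13 (K = -9 - 4 = -13)
I(b) = -12 (I(b) = (√(1 - 13))² = (√(-12))² = (2*I*√3)² = -12)
M(t) = 4*t (M(t) = 2*(t + t) = 2*(2*t) = 4*t)
M(-56) + I(53) = 4*(-56) - 12 = -224 - 12 = -236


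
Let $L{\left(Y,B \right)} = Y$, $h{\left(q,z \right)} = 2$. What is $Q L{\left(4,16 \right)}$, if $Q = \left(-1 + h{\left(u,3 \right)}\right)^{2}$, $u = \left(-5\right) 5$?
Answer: $4$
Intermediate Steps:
$u = -25$
$Q = 1$ ($Q = \left(-1 + 2\right)^{2} = 1^{2} = 1$)
$Q L{\left(4,16 \right)} = 1 \cdot 4 = 4$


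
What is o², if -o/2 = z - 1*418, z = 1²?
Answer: 695556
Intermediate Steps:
z = 1
o = 834 (o = -2*(1 - 1*418) = -2*(1 - 418) = -2*(-417) = 834)
o² = 834² = 695556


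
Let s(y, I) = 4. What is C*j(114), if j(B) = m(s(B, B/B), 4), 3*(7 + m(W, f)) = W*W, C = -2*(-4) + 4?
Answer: -20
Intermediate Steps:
C = 12 (C = 8 + 4 = 12)
m(W, f) = -7 + W²/3 (m(W, f) = -7 + (W*W)/3 = -7 + W²/3)
j(B) = -5/3 (j(B) = -7 + (⅓)*4² = -7 + (⅓)*16 = -7 + 16/3 = -5/3)
C*j(114) = 12*(-5/3) = -20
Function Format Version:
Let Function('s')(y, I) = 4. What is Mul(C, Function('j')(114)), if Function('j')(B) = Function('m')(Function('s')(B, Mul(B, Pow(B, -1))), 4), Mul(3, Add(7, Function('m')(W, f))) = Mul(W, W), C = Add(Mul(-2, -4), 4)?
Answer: -20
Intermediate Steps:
C = 12 (C = Add(8, 4) = 12)
Function('m')(W, f) = Add(-7, Mul(Rational(1, 3), Pow(W, 2))) (Function('m')(W, f) = Add(-7, Mul(Rational(1, 3), Mul(W, W))) = Add(-7, Mul(Rational(1, 3), Pow(W, 2))))
Function('j')(B) = Rational(-5, 3) (Function('j')(B) = Add(-7, Mul(Rational(1, 3), Pow(4, 2))) = Add(-7, Mul(Rational(1, 3), 16)) = Add(-7, Rational(16, 3)) = Rational(-5, 3))
Mul(C, Function('j')(114)) = Mul(12, Rational(-5, 3)) = -20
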